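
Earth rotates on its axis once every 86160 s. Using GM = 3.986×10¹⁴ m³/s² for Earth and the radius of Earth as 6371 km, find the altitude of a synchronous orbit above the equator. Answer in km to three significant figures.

h_sync ≈ 35800 km

A synchronous orbit has period T, so by Kepler's third law a = (μT²/4π²)^(1/3).
μT²/4π² = 3.986×10¹⁴ × (8.616×10⁴)² / 39.48 = 7.495×10²² m³.
a = 4.216×10⁷ m = 42163 km.
Altitude h = a − R = 42163 − 6371 = 35792 km.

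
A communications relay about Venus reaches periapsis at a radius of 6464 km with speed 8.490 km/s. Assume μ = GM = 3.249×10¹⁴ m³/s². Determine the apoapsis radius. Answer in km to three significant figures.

apoapsis radius ≈ 16400 km

r_p = 6.464×10⁶ m.
Specific energy ε = v²/2 − μ/r = -1.422×10⁷ J/kg, so a = −μ/(2ε) = 1.142×10⁷ m.
The apsides satisfy r_p + r_a = 2a, so the apoapsis radius is 2a − r_p = 1.638×10⁷ m = 16379 km.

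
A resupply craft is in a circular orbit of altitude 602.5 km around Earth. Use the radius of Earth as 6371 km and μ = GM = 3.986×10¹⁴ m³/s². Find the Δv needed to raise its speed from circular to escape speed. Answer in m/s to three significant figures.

Δv ≈ 3130 m/s

r = 6371 + 602.5 = 6973.5 km = 6.9735×10⁶ m.
Circular speed v_c = √(μ/r) = 7560 m/s.
Escape speed v_esc = √(2μ/r) = √2 × v_c = 10690 m/s.
Δv = v_esc − v_c = 3132 m/s.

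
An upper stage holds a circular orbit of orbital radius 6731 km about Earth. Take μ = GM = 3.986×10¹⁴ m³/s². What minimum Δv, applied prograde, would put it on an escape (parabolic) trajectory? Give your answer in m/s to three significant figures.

Δv ≈ 3190 m/s

r = 6731 km = 6.731×10⁶ m.
Circular speed v_c = √(μ/r) = 7695 m/s.
Escape speed v_esc = √(2μ/r) = √2 × v_c = 10880 m/s.
Δv = v_esc − v_c = 3188 m/s.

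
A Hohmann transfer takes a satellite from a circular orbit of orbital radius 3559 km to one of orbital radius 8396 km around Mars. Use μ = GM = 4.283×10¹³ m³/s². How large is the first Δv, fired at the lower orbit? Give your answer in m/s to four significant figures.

Δv ≈ 642.3 m/s

r₁ = 3559 km = 3.559×10⁶ m.
r₂ = 8396 km = 8.396×10⁶ m.
Transfer ellipse a_t = (r₁ + r₂)/2 = 5.978×10⁶ m.
At r₁: circular v_c1 = √(μ/r₁) = 3469 m/s; transfer-periapsis v_p = √[μ(2/r₁ − 1/a_t)] = 4111 m/s.
Δv₁ = v_p − v_c1 = 642.3 m/s.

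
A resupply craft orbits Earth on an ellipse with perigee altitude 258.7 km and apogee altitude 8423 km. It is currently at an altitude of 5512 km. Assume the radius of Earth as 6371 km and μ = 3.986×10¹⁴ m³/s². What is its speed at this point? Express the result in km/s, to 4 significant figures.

v ≈ 5.466 km/s

r_p = 6371 + 258.7 = 6629.7 km = 6.6297×10⁶ m.
r_a = 6371 + 8423 = 14794 km = 1.4794×10⁷ m.
r = 6371 + 5512 = 11883 km = 1.188×10⁷ m.
Semi-major axis a = (r_p + r_a)/2 = 10712 km = 1.071×10⁷ m.
Vis-viva: v² = μ(2/r − 1/a) = 3.986×10¹⁴ × (1.683×10⁻⁷ − 9.335×10⁻⁸) = 2.988×10⁷ m²/s².
v = 5466 m/s = 5.466 km/s.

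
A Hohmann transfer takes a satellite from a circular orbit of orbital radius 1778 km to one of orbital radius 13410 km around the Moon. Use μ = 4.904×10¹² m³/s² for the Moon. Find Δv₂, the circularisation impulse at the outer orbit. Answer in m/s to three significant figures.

r₁ = 1778 km = 1.778×10⁶ m.
r₂ = 13410 km = 1.341×10⁷ m.
Transfer ellipse a_t = (r₁ + r₂)/2 = 7.594×10⁶ m.
At r₁: circular v_c1 = √(μ/r₁) = 1661 m/s; transfer-perilune v_p = √[μ(2/r₁ − 1/a_t)] = 2207 m/s.
At r₂: circular v_c2 = √(μ/r₂) = 604.7 m/s; transfer-apolune v_a = √[μ(2/r₂ − 1/a_t)] = 292.6 m/s.
Δv₂ = v_c2 − v_a = 312.1 m/s.

Δv ≈ 312 m/s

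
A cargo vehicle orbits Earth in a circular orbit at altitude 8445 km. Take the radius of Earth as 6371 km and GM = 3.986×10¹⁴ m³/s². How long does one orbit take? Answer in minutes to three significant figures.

r = 6371 + 8445 = 14816 km = 1.4816×10⁷ m.
Kepler's third law: T = 2π√(r³/μ) = 2π√((1.482×10⁷)³ / 3.986×10¹⁴).
r³/μ = 8.159×10⁶ s², so T = 2π × 2.856×10³ = 1.795×10⁴ s.
Converting: 1.795×10⁴ s ÷ 60.00 = 299.1 minutes.

T ≈ 299 minutes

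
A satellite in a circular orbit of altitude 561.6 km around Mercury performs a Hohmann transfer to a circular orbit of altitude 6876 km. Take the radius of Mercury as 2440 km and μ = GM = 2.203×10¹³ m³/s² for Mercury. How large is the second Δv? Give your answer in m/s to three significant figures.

r₁ = 2440 + 561.6 = 3001.6 km = 3.0016×10⁶ m.
r₂ = 2440 + 6876 = 9316.0 km = 9.3160×10⁶ m.
Transfer ellipse a_t = (r₁ + r₂)/2 = 6.159×10⁶ m.
At r₁: circular v_c1 = √(μ/r₁) = 2709 m/s; transfer-periherm v_p = √[μ(2/r₁ − 1/a_t)] = 3332 m/s.
At r₂: circular v_c2 = √(μ/r₂) = 1538 m/s; transfer-apoherm v_a = √[μ(2/r₂ − 1/a_t)] = 1074 m/s.
Δv₂ = v_c2 − v_a = 464.2 m/s.

Δv ≈ 464 m/s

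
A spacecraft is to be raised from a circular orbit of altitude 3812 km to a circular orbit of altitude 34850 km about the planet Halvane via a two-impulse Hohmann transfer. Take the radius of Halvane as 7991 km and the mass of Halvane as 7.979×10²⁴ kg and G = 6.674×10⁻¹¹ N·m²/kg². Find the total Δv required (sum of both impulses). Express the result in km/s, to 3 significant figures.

μ = GM = 6.674×10⁻¹¹ × 7.979×10²⁴ = 5.325×10¹⁴ m³/s².
r₁ = 7991 + 3812 = 11803 km = 1.1803×10⁷ m.
r₂ = 7991 + 34850 = 42841 km = 4.2841×10⁷ m.
Transfer ellipse a_t = (r₁ + r₂)/2 = 2.732×10⁷ m.
At r₁: circular v_c1 = √(μ/r₁) = 6717 m/s; transfer-periapsis v_p = √[μ(2/r₁ − 1/a_t)] = 8411 m/s.
Δv₁ = v_p − v_c1 = 1694 m/s.
At r₂: circular v_c2 = √(μ/r₂) = 3526 m/s; transfer-apoapsis v_a = √[μ(2/r₂ − 1/a_t)] = 2317 m/s.
Δv₂ = v_c2 − v_a = 1208 m/s.
Total Δv = Δv₁ + Δv₂ = 2902 m/s = 2.902 km/s.

Δv_total ≈ 2.90 km/s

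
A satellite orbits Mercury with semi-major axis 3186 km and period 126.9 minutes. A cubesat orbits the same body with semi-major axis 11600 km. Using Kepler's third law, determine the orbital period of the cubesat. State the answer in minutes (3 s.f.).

Kepler's third law: T² ∝ a³, so T₂ = T₁ (a₂/a₁)^(3/2).
a₂/a₁ = 3.641, (a₂/a₁)^(3/2) = 6.947.
T₂ = 126.9 × 6.947 = 881.6 minutes.

T₂ ≈ 882 minutes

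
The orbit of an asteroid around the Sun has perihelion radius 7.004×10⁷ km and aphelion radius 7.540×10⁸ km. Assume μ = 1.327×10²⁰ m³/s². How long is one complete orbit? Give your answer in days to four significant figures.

T ≈ 1670 days

Semi-major axis a = (r_p + r_a)/2 = (7.0040×10⁷ + 7.5400×10⁸)/2 = 4.1202×10⁸ km = 4.120×10¹¹ m.
By Kepler's third law T = 2π√(a³/μ) = 2π × 2.296×10⁷ = 1.443×10⁸ s.
= 1670 days.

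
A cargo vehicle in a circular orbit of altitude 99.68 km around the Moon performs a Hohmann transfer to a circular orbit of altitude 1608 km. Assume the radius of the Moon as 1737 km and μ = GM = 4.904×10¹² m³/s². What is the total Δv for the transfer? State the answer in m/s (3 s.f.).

Δv_total ≈ 414 m/s

r₁ = 1737 + 99.68 = 1836.7 km = 1.8367×10⁶ m.
r₂ = 1737 + 1608 = 3345.0 km = 3.3450×10⁶ m.
Transfer ellipse a_t = (r₁ + r₂)/2 = 2.591×10⁶ m.
At r₁: circular v_c1 = √(μ/r₁) = 1634 m/s; transfer-perilune v_p = √[μ(2/r₁ − 1/a_t)] = 1857 m/s.
Δv₁ = v_p − v_c1 = 222.7 m/s.
At r₂: circular v_c2 = √(μ/r₂) = 1211 m/s; transfer-apolune v_a = √[μ(2/r₂ − 1/a_t)] = 1019 m/s.
Δv₂ = v_c2 − v_a = 191.3 m/s.
Total Δv = Δv₁ + Δv₂ = 414.0 m/s.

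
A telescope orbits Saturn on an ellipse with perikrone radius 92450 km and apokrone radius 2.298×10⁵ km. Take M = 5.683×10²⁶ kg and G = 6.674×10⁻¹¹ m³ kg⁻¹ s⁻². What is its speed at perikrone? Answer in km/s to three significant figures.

μ = GM = 6.674×10⁻¹¹ × 5.683×10²⁶ = 3.793×10¹⁶ m³/s².
Semi-major axis a = (r_p + r_a)/2 = 1.6112×10⁵ km = 1.611×10⁸ m.
Vis-viva: v² = μ(2/r − 1/a) = 3.793×10¹⁶ × (2.163×10⁻⁸ − 6.206×10⁻⁹) = 5.851×10⁸ m²/s².
v = 24190 m/s = 24.19 km/s.

v ≈ 24.2 km/s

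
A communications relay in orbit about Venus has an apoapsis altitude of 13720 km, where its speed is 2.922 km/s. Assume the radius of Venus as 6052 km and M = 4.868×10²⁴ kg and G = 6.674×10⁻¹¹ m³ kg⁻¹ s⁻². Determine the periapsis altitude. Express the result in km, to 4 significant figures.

μ = GM = 6.674×10⁻¹¹ × 4.868×10²⁴ = 3.249×10¹⁴ m³/s².
r_a = 6052 + 13720 = 19772 km = 1.977×10⁷ m.
Specific energy ε = v²/2 − μ/r = -1.216×10⁷ J/kg, so a = −μ/(2ε) = 1.336×10⁷ m.
The apsides satisfy r_p + r_a = 2a, so the periapsis radius is 2a − r_a = 6.940×10⁶ m = 6939.8 km.
Periapsis altitude = 6939.8 − 6052 = 887.81 km.

periapsis altitude ≈ 887.8 km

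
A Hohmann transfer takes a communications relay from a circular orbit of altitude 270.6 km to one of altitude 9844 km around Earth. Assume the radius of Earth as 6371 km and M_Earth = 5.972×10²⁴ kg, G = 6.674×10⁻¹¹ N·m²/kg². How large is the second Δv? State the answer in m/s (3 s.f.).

μ = GM = 6.674×10⁻¹¹ × 5.972×10²⁴ = 3.986×10¹⁴ m³/s².
r₁ = 6371 + 270.6 = 6641.6 km = 6.6416×10⁶ m.
r₂ = 6371 + 9844 = 16215 km = 1.6215×10⁷ m.
Transfer ellipse a_t = (r₁ + r₂)/2 = 1.143×10⁷ m.
At r₁: circular v_c1 = √(μ/r₁) = 7747 m/s; transfer-perigee v_p = √[μ(2/r₁ − 1/a_t)] = 9228 m/s.
At r₂: circular v_c2 = √(μ/r₂) = 4958 m/s; transfer-apogee v_a = √[μ(2/r₂ − 1/a_t)] = 3780 m/s.
Δv₂ = v_c2 − v_a = 1178 m/s.

Δv ≈ 1180 m/s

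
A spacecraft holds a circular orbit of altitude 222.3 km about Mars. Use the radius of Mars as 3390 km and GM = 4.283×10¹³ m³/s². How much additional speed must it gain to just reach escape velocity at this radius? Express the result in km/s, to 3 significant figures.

r = 3390 + 222.3 = 3612.3 km = 3.6123×10⁶ m.
Circular speed v_c = √(μ/r) = 3443 m/s.
Escape speed v_esc = √(2μ/r) = √2 × v_c = 4870 m/s.
Δv = v_esc − v_c = 1426 m/s = 1.426 km/s.

Δv ≈ 1.43 km/s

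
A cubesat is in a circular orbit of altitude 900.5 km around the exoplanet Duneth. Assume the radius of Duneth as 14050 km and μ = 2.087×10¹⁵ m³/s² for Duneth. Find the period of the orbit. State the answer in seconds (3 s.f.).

T ≈ 7950 seconds

r = 14050 + 900.5 = 14950 km = 1.4950×10⁷ m.
Kepler's third law: T = 2π√(r³/μ) = 2π√((1.495×10⁷)³ / 2.087×10¹⁵).
r³/μ = 1.601×10⁶ s², so T = 2π × 1.265×10³ = 7.951×10³ s.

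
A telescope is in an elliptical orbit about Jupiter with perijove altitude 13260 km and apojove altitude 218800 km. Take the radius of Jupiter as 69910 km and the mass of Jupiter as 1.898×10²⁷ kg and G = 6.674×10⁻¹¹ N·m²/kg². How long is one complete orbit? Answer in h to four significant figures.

T ≈ 12.43 h

μ = GM = 6.674×10⁻¹¹ × 1.898×10²⁷ = 1.267×10¹⁷ m³/s².
r_p = 69910 + 13260 = 83170 km = 8.3170×10⁷ m.
r_a = 69910 + 218800 = 288710 km = 2.8871×10⁸ m.
Semi-major axis a = (r_p + r_a)/2 = (83170 + 2.8871×10⁵)/2 = 1.8594×10⁵ km = 1.859×10⁸ m.
By Kepler's third law T = 2π√(a³/μ) = 2π × 7.124×10³ = 4.476×10⁴ s.
= 12.43 h.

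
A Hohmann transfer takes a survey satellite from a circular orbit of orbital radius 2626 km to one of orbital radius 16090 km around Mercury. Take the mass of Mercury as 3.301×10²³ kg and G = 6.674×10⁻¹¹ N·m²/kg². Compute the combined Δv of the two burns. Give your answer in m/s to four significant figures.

Δv_total ≈ 1452 m/s

μ = GM = 6.674×10⁻¹¹ × 3.301×10²³ = 2.203×10¹³ m³/s².
r₁ = 2626 km = 2.626×10⁶ m.
r₂ = 16090 km = 1.609×10⁷ m.
Transfer ellipse a_t = (r₁ + r₂)/2 = 9.358×10⁶ m.
At r₁: circular v_c1 = √(μ/r₁) = 2896 m/s; transfer-periherm v_p = √[μ(2/r₁ − 1/a_t)] = 3798 m/s.
Δv₁ = v_p − v_c1 = 901.5 m/s.
At r₂: circular v_c2 = √(μ/r₂) = 1170 m/s; transfer-apoherm v_a = √[μ(2/r₂ − 1/a_t)] = 619.9 m/s.
Δv₂ = v_c2 − v_a = 550.3 m/s.
Total Δv = Δv₁ + Δv₂ = 1452 m/s.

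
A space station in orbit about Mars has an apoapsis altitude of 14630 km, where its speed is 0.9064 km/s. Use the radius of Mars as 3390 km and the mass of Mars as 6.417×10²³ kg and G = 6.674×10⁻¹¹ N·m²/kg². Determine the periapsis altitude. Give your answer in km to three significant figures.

μ = GM = 6.674×10⁻¹¹ × 6.417×10²³ = 4.283×10¹³ m³/s².
r_a = 3390 + 14630 = 18020 km = 1.802×10⁷ m.
Specific energy ε = v²/2 − μ/r = -1.966×10⁶ J/kg, so a = −μ/(2ε) = 1.089×10⁷ m.
The apsides satisfy r_p + r_a = 2a, so the periapsis radius is 2a − r_a = 3.765×10⁶ m = 3765.4 km.
Periapsis altitude = 3765.4 − 3390 = 375.41 km.

periapsis altitude ≈ 375 km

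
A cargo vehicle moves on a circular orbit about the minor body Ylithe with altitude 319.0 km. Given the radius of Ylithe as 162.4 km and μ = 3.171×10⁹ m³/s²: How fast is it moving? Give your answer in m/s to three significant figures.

r = 162.4 + 319.0 = 481.40 km = 4.8140×10⁵ m.
For a circular orbit v = √(μ/r) = √(3.171×10⁹ / 4.814×10⁵) = √(6.587×10³) = 81.16 m/s.

v ≈ 81.2 m/s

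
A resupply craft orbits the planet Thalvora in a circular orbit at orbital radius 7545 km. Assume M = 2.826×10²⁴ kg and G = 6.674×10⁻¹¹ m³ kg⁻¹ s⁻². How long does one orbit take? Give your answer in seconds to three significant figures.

T ≈ 9480 seconds

μ = GM = 6.674×10⁻¹¹ × 2.826×10²⁴ = 1.886×10¹⁴ m³/s².
r = 7545 km = 7.545×10⁶ m.
Kepler's third law: T = 2π√(r³/μ) = 2π√((7.545×10⁶)³ / 1.886×10¹⁴).
r³/μ = 2.277×10⁶ s², so T = 2π × 1.509×10³ = 9.482×10³ s.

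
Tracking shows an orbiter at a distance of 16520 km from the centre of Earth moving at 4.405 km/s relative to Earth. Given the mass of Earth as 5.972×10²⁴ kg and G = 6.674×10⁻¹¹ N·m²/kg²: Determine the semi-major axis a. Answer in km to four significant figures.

μ = GM = 6.674×10⁻¹¹ × 5.972×10²⁴ = 3.986×10¹⁴ m³/s².
r = 1.652×10⁷ m.
Specific orbital energy ε = v²/2 − μ/r = (4405)²/2 − 3.986×10¹⁴/1.652×10⁷ = -1.442×10⁷ J/kg.
Since ε = −μ/(2a), a = −μ/(2ε) = 1.382×10⁷ m = 13816 km.

a ≈ 13820 km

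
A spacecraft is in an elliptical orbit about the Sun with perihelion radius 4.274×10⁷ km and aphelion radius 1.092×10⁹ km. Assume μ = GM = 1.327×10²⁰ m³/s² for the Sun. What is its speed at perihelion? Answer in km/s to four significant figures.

v ≈ 77.30 km/s

Semi-major axis a = (r_p + r_a)/2 = 5.6737×10⁸ km = 5.674×10¹¹ m.
Vis-viva: v² = μ(2/r − 1/a) = 1.327×10²⁰ × (4.679×10⁻¹¹ − 1.763×10⁻¹²) = 5.976×10⁹ m²/s².
v = 77300 m/s = 77.30 km/s.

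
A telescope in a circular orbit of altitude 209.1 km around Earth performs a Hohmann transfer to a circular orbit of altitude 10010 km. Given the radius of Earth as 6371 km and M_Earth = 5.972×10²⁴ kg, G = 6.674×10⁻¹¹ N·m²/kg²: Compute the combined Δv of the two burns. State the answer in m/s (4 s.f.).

Δv_total ≈ 2712 m/s

μ = GM = 6.674×10⁻¹¹ × 5.972×10²⁴ = 3.986×10¹⁴ m³/s².
r₁ = 6371 + 209.1 = 6580.1 km = 6.5801×10⁶ m.
r₂ = 6371 + 10010 = 16381 km = 1.6381×10⁷ m.
Transfer ellipse a_t = (r₁ + r₂)/2 = 1.148×10⁷ m.
At r₁: circular v_c1 = √(μ/r₁) = 7783 m/s; transfer-perigee v_p = √[μ(2/r₁ − 1/a_t)] = 9297 m/s.
Δv₁ = v_p − v_c1 = 1514 m/s.
At r₂: circular v_c2 = √(μ/r₂) = 4933 m/s; transfer-apogee v_a = √[μ(2/r₂ − 1/a_t)] = 3734 m/s.
Δv₂ = v_c2 − v_a = 1198 m/s.
Total Δv = Δv₁ + Δv₂ = 2712 m/s.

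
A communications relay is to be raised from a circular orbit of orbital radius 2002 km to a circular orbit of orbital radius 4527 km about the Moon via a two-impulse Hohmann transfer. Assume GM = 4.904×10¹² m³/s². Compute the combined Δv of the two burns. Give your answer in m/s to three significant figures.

Δv_total ≈ 504 m/s

r₁ = 2002 km = 2.002×10⁶ m.
r₂ = 4527 km = 4.527×10⁶ m.
Transfer ellipse a_t = (r₁ + r₂)/2 = 3.264×10⁶ m.
At r₁: circular v_c1 = √(μ/r₁) = 1565 m/s; transfer-perilune v_p = √[μ(2/r₁ − 1/a_t)] = 1843 m/s.
Δv₁ = v_p − v_c1 = 278.0 m/s.
At r₂: circular v_c2 = √(μ/r₂) = 1041 m/s; transfer-apolune v_a = √[μ(2/r₂ − 1/a_t)] = 815.1 m/s.
Δv₂ = v_c2 − v_a = 225.7 m/s.
Total Δv = Δv₁ + Δv₂ = 503.7 m/s.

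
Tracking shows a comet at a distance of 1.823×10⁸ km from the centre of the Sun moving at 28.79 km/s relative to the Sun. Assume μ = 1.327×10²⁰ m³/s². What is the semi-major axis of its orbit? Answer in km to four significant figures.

a ≈ 2.117×10⁸ km

r = 1.823×10¹¹ m.
Vis-viva rearranged: 1/a = 2/r − v²/μ = 1.097×10⁻¹¹ − 6.246×10⁻¹² = 4.725×10⁻¹² m⁻¹.
a = 2.117×10¹¹ m = 2.1165×10⁸ km.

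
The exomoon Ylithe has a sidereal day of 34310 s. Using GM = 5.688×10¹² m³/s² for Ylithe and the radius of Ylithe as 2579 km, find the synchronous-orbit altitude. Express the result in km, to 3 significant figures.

h_sync ≈ 2960 km

A synchronous orbit has period T, so by Kepler's third law a = (μT²/4π²)^(1/3).
μT²/4π² = 5.688×10¹² × (3.431×10⁴)² / 39.48 = 1.696×10²⁰ m³.
a = 5.535×10⁶ m = 5535.4 km.
Altitude h = a − R = 5535.4 − 2579 = 2956.4 km.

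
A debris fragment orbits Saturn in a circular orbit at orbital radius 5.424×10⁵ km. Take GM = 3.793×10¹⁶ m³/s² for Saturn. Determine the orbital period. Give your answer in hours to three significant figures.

r = 5.424×10⁵ km = 5.424×10⁸ m.
Kepler's third law: T = 2π√(r³/μ) = 2π√((5.424×10⁸)³ / 3.793×10¹⁶).
r³/μ = 4.207×10⁹ s², so T = 2π × 6.486×10⁴ = 4.075×10⁵ s.
Converting: 4.075×10⁵ s ÷ 3600 = 113.2 hours.

T ≈ 113 hours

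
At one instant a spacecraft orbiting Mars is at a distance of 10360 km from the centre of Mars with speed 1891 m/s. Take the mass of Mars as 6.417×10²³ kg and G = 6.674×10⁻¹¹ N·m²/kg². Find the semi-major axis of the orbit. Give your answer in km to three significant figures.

a ≈ 9130 km

μ = GM = 6.674×10⁻¹¹ × 6.417×10²³ = 4.283×10¹³ m³/s².
r = 1.036×10⁷ m.
Vis-viva rearranged: 1/a = 2/r − v²/μ = 1.931×10⁻⁷ − 8.350×10⁻⁸ = 1.096×10⁻⁷ m⁻¹.
a = 9.128×10⁶ m = 9127.9 km.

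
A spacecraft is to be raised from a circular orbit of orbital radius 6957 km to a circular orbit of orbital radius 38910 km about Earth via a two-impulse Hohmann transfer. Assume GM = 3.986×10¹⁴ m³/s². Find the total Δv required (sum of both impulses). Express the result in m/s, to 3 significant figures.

Δv_total ≈ 3730 m/s

r₁ = 6957 km = 6.957×10⁶ m.
r₂ = 38910 km = 3.891×10⁷ m.
Transfer ellipse a_t = (r₁ + r₂)/2 = 2.293×10⁷ m.
At r₁: circular v_c1 = √(μ/r₁) = 7569 m/s; transfer-perigee v_p = √[μ(2/r₁ − 1/a_t)] = 9859 m/s.
Δv₁ = v_p − v_c1 = 2290 m/s.
At r₂: circular v_c2 = √(μ/r₂) = 3201 m/s; transfer-apogee v_a = √[μ(2/r₂ − 1/a_t)] = 1763 m/s.
Δv₂ = v_c2 − v_a = 1438 m/s.
Total Δv = Δv₁ + Δv₂ = 3728 m/s.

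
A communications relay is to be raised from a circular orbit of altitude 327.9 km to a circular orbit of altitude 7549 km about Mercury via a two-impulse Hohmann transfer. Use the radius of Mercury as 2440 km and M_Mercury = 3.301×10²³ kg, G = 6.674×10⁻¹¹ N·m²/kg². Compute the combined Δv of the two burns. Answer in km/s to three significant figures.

μ = GM = 6.674×10⁻¹¹ × 3.301×10²³ = 2.203×10¹³ m³/s².
r₁ = 2440 + 327.9 = 2767.9 km = 2.7679×10⁶ m.
r₂ = 2440 + 7549 = 9989.0 km = 9.9890×10⁶ m.
Transfer ellipse a_t = (r₁ + r₂)/2 = 6.378×10⁶ m.
At r₁: circular v_c1 = √(μ/r₁) = 2821 m/s; transfer-periherm v_p = √[μ(2/r₁ − 1/a_t)] = 3531 m/s.
Δv₁ = v_p − v_c1 = 709.3 m/s.
At r₂: circular v_c2 = √(μ/r₂) = 1485 m/s; transfer-apoherm v_a = √[μ(2/r₂ − 1/a_t)] = 978.3 m/s.
Δv₂ = v_c2 − v_a = 506.8 m/s.
Total Δv = Δv₁ + Δv₂ = 1216 m/s = 1.216 km/s.

Δv_total ≈ 1.22 km/s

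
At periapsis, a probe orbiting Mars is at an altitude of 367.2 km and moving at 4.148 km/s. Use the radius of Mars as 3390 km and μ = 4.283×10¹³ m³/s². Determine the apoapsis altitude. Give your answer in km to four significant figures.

apoapsis altitude ≈ 8168 km

r_p = 3390 + 367.2 = 3757.2 km = 3.757×10⁶ m.
Specific energy ε = v²/2 − μ/r = -2.796×10⁶ J/kg, so a = −μ/(2ε) = 7.658×10⁶ m.
The apsides satisfy r_p + r_a = 2a, so the apoapsis radius is 2a − r_p = 1.156×10⁷ m = 11558 km.
Apoapsis altitude = 11558 − 3390 = 8168.4 km.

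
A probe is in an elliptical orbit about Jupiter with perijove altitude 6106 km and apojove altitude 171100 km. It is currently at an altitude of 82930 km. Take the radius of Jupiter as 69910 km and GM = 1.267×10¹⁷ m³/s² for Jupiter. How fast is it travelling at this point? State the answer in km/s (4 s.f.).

v ≈ 29.30 km/s

r_p = 69910 + 6106 = 76016 km = 7.6016×10⁷ m.
r_a = 69910 + 171100 = 241010 km = 2.4101×10⁸ m.
r = 69910 + 82930 = 1.5284×10⁵ km = 1.528×10⁸ m.
Semi-major axis a = (r_p + r_a)/2 = 1.5851×10⁵ km = 1.585×10⁸ m.
Vis-viva: v² = μ(2/r − 1/a) = 1.267×10¹⁷ × (1.309×10⁻⁸ − 6.309×10⁻⁹) = 8.586×10⁸ m²/s².
v = 29300 m/s = 29.30 km/s.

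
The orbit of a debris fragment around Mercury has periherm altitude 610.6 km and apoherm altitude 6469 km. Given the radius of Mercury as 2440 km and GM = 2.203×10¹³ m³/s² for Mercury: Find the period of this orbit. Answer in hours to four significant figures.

T ≈ 5.438 hours

r_p = 2440 + 610.6 = 3050.6 km = 3.0506×10⁶ m.
r_a = 2440 + 6469 = 8909.0 km = 8.9090×10⁶ m.
Semi-major axis a = (r_p + r_a)/2 = (3050.6 + 8909.0)/2 = 5979.8 km = 5.980×10⁶ m.
By Kepler's third law T = 2π√(a³/μ) = 2π × 3.115×10³ = 1.958×10⁴ s.
= 5.438 hours.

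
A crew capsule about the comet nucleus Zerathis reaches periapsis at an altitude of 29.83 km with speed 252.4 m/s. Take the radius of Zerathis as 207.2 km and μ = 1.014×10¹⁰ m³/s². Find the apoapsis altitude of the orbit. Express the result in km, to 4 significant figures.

r_p = 207.2 + 29.83 = 237.03 km = 2.370×10⁵ m.
Specific energy ε = v²/2 − μ/r = -1.093×10⁴ J/kg, so a = −μ/(2ε) = 4.640×10⁵ m.
The apsides satisfy r_p + r_a = 2a, so the apoapsis radius is 2a − r_p = 6.910×10⁵ m = 690.99 km.
Apoapsis altitude = 690.99 − 207.2 = 483.79 km.

apoapsis altitude ≈ 483.8 km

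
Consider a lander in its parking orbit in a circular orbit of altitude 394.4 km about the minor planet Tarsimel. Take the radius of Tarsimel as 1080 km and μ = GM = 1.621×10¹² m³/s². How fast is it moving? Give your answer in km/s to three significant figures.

r = 1080 + 394.4 = 1474.4 km = 1.4744×10⁶ m.
For a circular orbit v = √(μ/r) = √(1.621×10¹² / 1.474×10⁶) = √(1.099×10⁶) = 1049 m/s.
That is 1.049 km/s.

v ≈ 1.05 km/s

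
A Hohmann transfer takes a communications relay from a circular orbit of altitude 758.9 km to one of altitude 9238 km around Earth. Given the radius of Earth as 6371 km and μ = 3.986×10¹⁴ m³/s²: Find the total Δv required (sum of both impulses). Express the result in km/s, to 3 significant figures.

r₁ = 6371 + 758.9 = 7129.9 km = 7.1299×10⁶ m.
r₂ = 6371 + 9238 = 15609 km = 1.5609×10⁷ m.
Transfer ellipse a_t = (r₁ + r₂)/2 = 1.137×10⁷ m.
At r₁: circular v_c1 = √(μ/r₁) = 7477 m/s; transfer-perigee v_p = √[μ(2/r₁ − 1/a_t)] = 8761 m/s.
Δv₁ = v_p − v_c1 = 1284 m/s.
At r₂: circular v_c2 = √(μ/r₂) = 5053 m/s; transfer-apogee v_a = √[μ(2/r₂ − 1/a_t)] = 4002 m/s.
Δv₂ = v_c2 − v_a = 1052 m/s.
Total Δv = Δv₁ + Δv₂ = 2335 m/s = 2.335 km/s.

Δv_total ≈ 2.34 km/s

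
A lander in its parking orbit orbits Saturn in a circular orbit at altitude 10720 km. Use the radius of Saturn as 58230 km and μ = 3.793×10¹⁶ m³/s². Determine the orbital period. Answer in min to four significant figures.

r = 58230 + 10720 = 68950 km = 6.8950×10⁷ m.
Kepler's third law: T = 2π√(r³/μ) = 2π√((6.895×10⁷)³ / 3.793×10¹⁶).
r³/μ = 8.642×10⁶ s², so T = 2π × 2.940×10³ = 1.847×10⁴ s.
Converting: 1.847×10⁴ s ÷ 60.00 = 307.8 min.

T ≈ 307.8 min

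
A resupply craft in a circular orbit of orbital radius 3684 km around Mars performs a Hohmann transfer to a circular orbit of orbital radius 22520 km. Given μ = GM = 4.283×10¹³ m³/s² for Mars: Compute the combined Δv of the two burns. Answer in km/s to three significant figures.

Δv_total ≈ 1.71 km/s

r₁ = 3684 km = 3.684×10⁶ m.
r₂ = 22520 km = 2.252×10⁷ m.
Transfer ellipse a_t = (r₁ + r₂)/2 = 1.310×10⁷ m.
At r₁: circular v_c1 = √(μ/r₁) = 3410 m/s; transfer-periapsis v_p = √[μ(2/r₁ − 1/a_t)] = 4470 m/s.
Δv₁ = v_p − v_c1 = 1061 m/s.
At r₂: circular v_c2 = √(μ/r₂) = 1379 m/s; transfer-apoapsis v_a = √[μ(2/r₂ − 1/a_t)] = 731.3 m/s.
Δv₂ = v_c2 − v_a = 647.8 m/s.
Total Δv = Δv₁ + Δv₂ = 1708 m/s = 1.708 km/s.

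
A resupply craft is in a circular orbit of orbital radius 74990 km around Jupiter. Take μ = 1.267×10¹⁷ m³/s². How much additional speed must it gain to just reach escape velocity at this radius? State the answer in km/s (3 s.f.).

Δv ≈ 17.0 km/s

r = 74990 km = 7.499×10⁷ m.
Circular speed v_c = √(μ/r) = 41100 m/s.
Escape speed v_esc = √(2μ/r) = √2 × v_c = 58130 m/s.
Δv = v_esc − v_c = 17030 m/s = 17.03 km/s.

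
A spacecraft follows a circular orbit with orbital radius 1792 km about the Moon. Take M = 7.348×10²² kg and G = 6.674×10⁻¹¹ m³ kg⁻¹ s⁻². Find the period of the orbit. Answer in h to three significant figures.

T ≈ 1.89 h

μ = GM = 6.674×10⁻¹¹ × 7.348×10²² = 4.904×10¹² m³/s².
r = 1792 km = 1.792×10⁶ m.
Kepler's third law: T = 2π√(r³/μ) = 2π√((1.792×10⁶)³ / 4.904×10¹²).
r³/μ = 1.173×10⁶ s², so T = 2π × 1.083×10³ = 6.806×10³ s.
Converting: 6.806×10³ s ÷ 3600 = 1.891 h.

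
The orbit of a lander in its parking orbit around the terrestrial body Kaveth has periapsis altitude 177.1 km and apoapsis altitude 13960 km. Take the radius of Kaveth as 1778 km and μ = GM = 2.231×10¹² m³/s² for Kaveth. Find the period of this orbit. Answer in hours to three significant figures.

r_p = 1778 + 177.1 = 1955.1 km = 1.9551×10⁶ m.
r_a = 1778 + 13960 = 15738 km = 1.5738×10⁷ m.
Semi-major axis a = (r_p + r_a)/2 = (1955.1 + 15738)/2 = 8846.5 km = 8.847×10⁶ m.
By Kepler's third law T = 2π√(a³/μ) = 2π × 1.762×10⁴ = 1.107×10⁵ s.
= 30.75 hours.

T ≈ 30.7 hours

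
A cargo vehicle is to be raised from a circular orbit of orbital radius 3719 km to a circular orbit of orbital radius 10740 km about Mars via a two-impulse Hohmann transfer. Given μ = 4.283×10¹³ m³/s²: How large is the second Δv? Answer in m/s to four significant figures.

r₁ = 3719 km = 3.719×10⁶ m.
r₂ = 10740 km = 1.074×10⁷ m.
Transfer ellipse a_t = (r₁ + r₂)/2 = 7.230×10⁶ m.
At r₁: circular v_c1 = √(μ/r₁) = 3394 m/s; transfer-periapsis v_p = √[μ(2/r₁ − 1/a_t)] = 4136 m/s.
At r₂: circular v_c2 = √(μ/r₂) = 1997 m/s; transfer-apoapsis v_a = √[μ(2/r₂ − 1/a_t)] = 1432 m/s.
Δv₂ = v_c2 − v_a = 564.7 m/s.

Δv ≈ 564.7 m/s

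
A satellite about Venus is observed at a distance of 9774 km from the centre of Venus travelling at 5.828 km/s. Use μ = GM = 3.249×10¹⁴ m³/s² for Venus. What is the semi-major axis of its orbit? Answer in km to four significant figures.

a ≈ 9992 km

r = 9.774×10⁶ m.
Specific orbital energy ε = v²/2 − μ/r = (5828)²/2 − 3.249×10¹⁴/9.774×10⁶ = -1.626×10⁷ J/kg.
Since ε = −μ/(2a), a = −μ/(2ε) = 9.992×10⁶ m = 9991.7 km.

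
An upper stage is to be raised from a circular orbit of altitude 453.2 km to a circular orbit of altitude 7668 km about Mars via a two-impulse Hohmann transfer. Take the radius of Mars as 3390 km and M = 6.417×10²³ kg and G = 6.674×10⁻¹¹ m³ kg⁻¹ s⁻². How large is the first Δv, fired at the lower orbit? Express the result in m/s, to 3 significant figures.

Δv ≈ 729 m/s

μ = GM = 6.674×10⁻¹¹ × 6.417×10²³ = 4.283×10¹³ m³/s².
r₁ = 3390 + 453.2 = 3843.2 km = 3.8432×10⁶ m.
r₂ = 3390 + 7668 = 11058 km = 1.1058×10⁷ m.
Transfer ellipse a_t = (r₁ + r₂)/2 = 7.451×10⁶ m.
At r₁: circular v_c1 = √(μ/r₁) = 3338 m/s; transfer-periapsis v_p = √[μ(2/r₁ − 1/a_t)] = 4067 m/s.
Δv₁ = v_p − v_c1 = 728.6 m/s.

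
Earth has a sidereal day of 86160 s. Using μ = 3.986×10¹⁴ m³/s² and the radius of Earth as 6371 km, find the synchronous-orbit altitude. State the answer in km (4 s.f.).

h_sync ≈ 35790 km

A synchronous orbit has period T, so by Kepler's third law a = (μT²/4π²)^(1/3).
μT²/4π² = 3.986×10¹⁴ × (8.616×10⁴)² / 39.48 = 7.495×10²² m³.
a = 4.216×10⁷ m = 42163 km.
Altitude h = a − R = 42163 − 6371 = 35792 km.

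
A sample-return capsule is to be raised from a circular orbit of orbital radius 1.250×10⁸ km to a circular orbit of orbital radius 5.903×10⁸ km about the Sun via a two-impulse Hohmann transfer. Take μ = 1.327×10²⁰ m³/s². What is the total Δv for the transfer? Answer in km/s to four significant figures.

r₁ = 1.250×10⁸ km = 1.250×10¹¹ m.
r₂ = 5.903×10⁸ km = 5.903×10¹¹ m.
Transfer ellipse a_t = (r₁ + r₂)/2 = 3.576×10¹¹ m.
At r₁: circular v_c1 = √(μ/r₁) = 32580 m/s; transfer-perihelion v_p = √[μ(2/r₁ − 1/a_t)] = 41860 m/s.
Δv₁ = v_p − v_c1 = 9277 m/s.
At r₂: circular v_c2 = √(μ/r₂) = 14990 m/s; transfer-aphelion v_a = √[μ(2/r₂ − 1/a_t)] = 8864 m/s.
Δv₂ = v_c2 − v_a = 6129 m/s.
Total Δv = Δv₁ + Δv₂ = 15410 m/s = 15.41 km/s.

Δv_total ≈ 15.41 km/s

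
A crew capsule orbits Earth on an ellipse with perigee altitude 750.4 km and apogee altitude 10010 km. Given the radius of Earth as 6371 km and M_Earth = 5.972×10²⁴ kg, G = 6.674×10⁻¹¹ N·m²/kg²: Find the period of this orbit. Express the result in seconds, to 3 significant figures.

μ = GM = 6.674×10⁻¹¹ × 5.972×10²⁴ = 3.986×10¹⁴ m³/s².
r_p = 6371 + 750.4 = 7121.4 km = 7.1214×10⁶ m.
r_a = 6371 + 10010 = 16381 km = 1.6381×10⁷ m.
Semi-major axis a = (r_p + r_a)/2 = (7121.4 + 16381)/2 = 11751 km = 1.175×10⁷ m.
By Kepler's third law T = 2π√(a³/μ) = 2π × 2.018×10³ = 1.268×10⁴ s.

T ≈ 12700 seconds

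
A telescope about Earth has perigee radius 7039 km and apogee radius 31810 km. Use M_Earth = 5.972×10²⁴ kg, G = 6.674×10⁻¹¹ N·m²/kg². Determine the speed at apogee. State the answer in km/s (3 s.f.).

v ≈ 2.13 km/s

μ = GM = 6.674×10⁻¹¹ × 5.972×10²⁴ = 3.986×10¹⁴ m³/s².
Semi-major axis a = (r_p + r_a)/2 = 19424 km = 1.942×10⁷ m.
Vis-viva: v² = μ(2/r − 1/a) = 3.986×10¹⁴ × (6.287×10⁻⁸ − 5.148×10⁻⁸) = 4.540×10⁶ m²/s².
v = 2131 m/s = 2.131 km/s.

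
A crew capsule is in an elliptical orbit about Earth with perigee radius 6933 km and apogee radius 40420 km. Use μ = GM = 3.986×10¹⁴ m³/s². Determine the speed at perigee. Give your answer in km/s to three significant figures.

Semi-major axis a = (r_p + r_a)/2 = 23676 km = 2.368×10⁷ m.
Vis-viva: v² = μ(2/r − 1/a) = 3.986×10¹⁴ × (2.885×10⁻⁷ − 4.224×10⁻⁸) = 9.815×10⁷ m²/s².
v = 9907 m/s = 9.907 km/s.

v ≈ 9.91 km/s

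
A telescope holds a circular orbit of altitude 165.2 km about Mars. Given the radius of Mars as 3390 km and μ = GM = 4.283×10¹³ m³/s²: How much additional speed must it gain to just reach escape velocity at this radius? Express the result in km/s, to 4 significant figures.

r = 3390 + 165.2 = 3555.2 km = 3.5552×10⁶ m.
Circular speed v_c = √(μ/r) = 3471 m/s.
Escape speed v_esc = √(2μ/r) = √2 × v_c = 4909 m/s.
Δv = v_esc − v_c = 1438 m/s = 1.438 km/s.

Δv ≈ 1.438 km/s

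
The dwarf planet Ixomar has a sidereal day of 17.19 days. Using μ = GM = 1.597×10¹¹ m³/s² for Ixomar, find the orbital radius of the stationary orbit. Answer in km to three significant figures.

T = 17.19 days = 1.485×10⁶ s.
A synchronous orbit has period T, so by Kepler's third law a = (μT²/4π²)^(1/3).
μT²/4π² = 1.597×10¹¹ × (1.485×10⁶)² / 39.48 = 8.923×10²¹ m³.
a = 2.074×10⁷ m = 20742 km.

r_sync ≈ 20700 km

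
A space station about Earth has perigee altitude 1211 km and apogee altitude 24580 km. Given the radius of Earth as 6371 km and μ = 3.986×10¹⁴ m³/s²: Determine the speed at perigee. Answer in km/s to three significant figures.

r_p = 6371 + 1211 = 7582.0 km = 7.5820×10⁶ m.
r_a = 6371 + 24580 = 30951 km = 3.0951×10⁷ m.
Semi-major axis a = (r_p + r_a)/2 = 19266 km = 1.927×10⁷ m.
Vis-viva: v² = μ(2/r − 1/a) = 3.986×10¹⁴ × (2.638×10⁻⁷ − 5.190×10⁻⁸) = 8.446×10⁷ m²/s².
v = 9190 m/s = 9.190 km/s.

v ≈ 9.19 km/s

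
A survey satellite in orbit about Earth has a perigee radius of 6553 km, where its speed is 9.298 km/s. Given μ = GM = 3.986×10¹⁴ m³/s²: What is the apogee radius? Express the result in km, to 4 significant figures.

apogee radius ≈ 16090 km

r_p = 6.553×10⁶ m.
Specific energy ε = v²/2 − μ/r = -1.760×10⁷ J/kg, so a = −μ/(2ε) = 1.132×10⁷ m.
The apsides satisfy r_p + r_a = 2a, so the apogee radius is 2a − r_p = 1.609×10⁷ m = 16094 km.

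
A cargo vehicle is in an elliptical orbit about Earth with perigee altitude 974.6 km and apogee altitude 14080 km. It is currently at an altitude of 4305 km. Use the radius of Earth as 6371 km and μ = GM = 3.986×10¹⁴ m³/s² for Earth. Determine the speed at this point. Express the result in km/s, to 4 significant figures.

v ≈ 6.782 km/s

r_p = 6371 + 974.6 = 7345.6 km = 7.3456×10⁶ m.
r_a = 6371 + 14080 = 20451 km = 2.0451×10⁷ m.
r = 6371 + 4305 = 10676 km = 1.068×10⁷ m.
Semi-major axis a = (r_p + r_a)/2 = 13898 km = 1.390×10⁷ m.
Vis-viva: v² = μ(2/r − 1/a) = 3.986×10¹⁴ × (1.873×10⁻⁷ − 7.195×10⁻⁸) = 4.599×10⁷ m²/s².
v = 6782 m/s = 6.782 km/s.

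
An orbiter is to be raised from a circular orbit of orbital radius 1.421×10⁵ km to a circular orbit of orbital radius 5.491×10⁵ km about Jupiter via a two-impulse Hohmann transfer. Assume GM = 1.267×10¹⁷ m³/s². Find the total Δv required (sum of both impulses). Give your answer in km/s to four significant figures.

r₁ = 1.421×10⁵ km = 1.421×10⁸ m.
r₂ = 5.491×10⁵ km = 5.491×10⁸ m.
Transfer ellipse a_t = (r₁ + r₂)/2 = 3.456×10⁸ m.
At r₁: circular v_c1 = √(μ/r₁) = 29860 m/s; transfer-perijove v_p = √[μ(2/r₁ − 1/a_t)] = 37640 m/s.
Δv₁ = v_p − v_c1 = 7778 m/s.
At r₂: circular v_c2 = √(μ/r₂) = 15190 m/s; transfer-apojove v_a = √[μ(2/r₂ − 1/a_t)] = 9740 m/s.
Δv₂ = v_c2 − v_a = 5450 m/s.
Total Δv = Δv₁ + Δv₂ = 13230 m/s = 13.23 km/s.

Δv_total ≈ 13.23 km/s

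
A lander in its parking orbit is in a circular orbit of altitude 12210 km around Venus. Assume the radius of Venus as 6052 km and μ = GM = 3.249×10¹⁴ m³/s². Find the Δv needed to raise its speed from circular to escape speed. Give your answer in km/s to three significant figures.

Δv ≈ 1.75 km/s

r = 6052 + 12210 = 18262 km = 1.8262×10⁷ m.
Circular speed v_c = √(μ/r) = 4218 m/s.
Escape speed v_esc = √(2μ/r) = √2 × v_c = 5965 m/s.
Δv = v_esc − v_c = 1747 m/s = 1.747 km/s.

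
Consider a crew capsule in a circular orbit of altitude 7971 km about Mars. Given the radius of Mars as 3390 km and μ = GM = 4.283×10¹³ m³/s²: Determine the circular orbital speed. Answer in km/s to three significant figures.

r = 3390 + 7971 = 11361 km = 1.1361×10⁷ m.
For a circular orbit v = √(μ/r) = √(4.283×10¹³ / 1.136×10⁷) = √(3.770×10⁶) = 1942 m/s.
That is 1.942 km/s.

v ≈ 1.94 km/s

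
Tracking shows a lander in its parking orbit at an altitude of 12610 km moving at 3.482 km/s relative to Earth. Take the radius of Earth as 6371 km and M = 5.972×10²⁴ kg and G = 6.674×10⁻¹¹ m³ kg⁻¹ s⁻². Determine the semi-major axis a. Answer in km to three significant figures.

a ≈ 13300 km

μ = GM = 6.674×10⁻¹¹ × 5.972×10²⁴ = 3.986×10¹⁴ m³/s².
r = 6371 + 12610 = 18981 km = 1.898×10⁷ m.
Vis-viva rearranged: 1/a = 2/r − v²/μ = 1.054×10⁻⁷ − 3.042×10⁻⁸ = 7.495×10⁻⁸ m⁻¹.
a = 1.334×10⁷ m = 13342 km.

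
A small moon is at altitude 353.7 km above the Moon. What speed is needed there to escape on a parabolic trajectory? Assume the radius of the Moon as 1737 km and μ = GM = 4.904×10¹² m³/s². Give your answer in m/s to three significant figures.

v_esc ≈ 2170 m/s

r = 1737 + 353.7 = 2090.7 km = 2.0907×10⁶ m.
Escape speed v_esc = √(2μ/r) = √(2 × 4.904×10¹² / 2.091×10⁶) = √(4.691×10⁶) = 2166 m/s.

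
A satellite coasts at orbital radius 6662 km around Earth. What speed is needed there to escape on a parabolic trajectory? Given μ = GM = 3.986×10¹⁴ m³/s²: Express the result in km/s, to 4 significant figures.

r = 6662 km = 6.662×10⁶ m.
Escape speed v_esc = √(2μ/r) = √(2 × 3.986×10¹⁴ / 6.662×10⁶) = √(1.197×10⁸) = 10940 m/s.
= 10.94 km/s.

v_esc ≈ 10.94 km/s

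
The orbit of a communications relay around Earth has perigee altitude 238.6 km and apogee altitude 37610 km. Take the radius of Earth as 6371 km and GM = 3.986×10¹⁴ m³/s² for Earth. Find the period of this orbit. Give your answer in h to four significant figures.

r_p = 6371 + 238.6 = 6609.6 km = 6.6096×10⁶ m.
r_a = 6371 + 37610 = 43981 km = 4.3981×10⁷ m.
Semi-major axis a = (r_p + r_a)/2 = (6609.6 + 43981)/2 = 25295 km = 2.530×10⁷ m.
By Kepler's third law T = 2π√(a³/μ) = 2π × 6.372×10³ = 4.004×10⁴ s.
= 11.12 h.

T ≈ 11.12 h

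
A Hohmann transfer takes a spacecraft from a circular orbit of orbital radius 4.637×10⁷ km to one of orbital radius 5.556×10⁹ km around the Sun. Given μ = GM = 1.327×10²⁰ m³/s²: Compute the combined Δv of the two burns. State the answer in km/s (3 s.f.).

Δv_total ≈ 26.1 km/s

r₁ = 4.637×10⁷ km = 4.637×10¹⁰ m.
r₂ = 5.556×10⁹ km = 5.556×10¹² m.
Transfer ellipse a_t = (r₁ + r₂)/2 = 2.801×10¹² m.
At r₁: circular v_c1 = √(μ/r₁) = 53500 m/s; transfer-perihelion v_p = √[μ(2/r₁ − 1/a_t)] = 75340 m/s.
Δv₁ = v_p − v_c1 = 21840 m/s.
At r₂: circular v_c2 = √(μ/r₂) = 4887 m/s; transfer-aphelion v_a = √[μ(2/r₂ − 1/a_t)] = 628.8 m/s.
Δv₂ = v_c2 − v_a = 4258 m/s.
Total Δv = Δv₁ + Δv₂ = 26100 m/s = 26.10 km/s.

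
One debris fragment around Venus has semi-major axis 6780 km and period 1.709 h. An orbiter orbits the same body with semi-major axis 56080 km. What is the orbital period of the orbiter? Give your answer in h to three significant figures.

T₂ ≈ 40.7 h

Kepler's third law: T² ∝ a³, so T₂ = T₁ (a₂/a₁)^(3/2).
a₂/a₁ = 8.271, (a₂/a₁)^(3/2) = 23.79.
T₂ = 1.709 × 23.79 = 40.65 h.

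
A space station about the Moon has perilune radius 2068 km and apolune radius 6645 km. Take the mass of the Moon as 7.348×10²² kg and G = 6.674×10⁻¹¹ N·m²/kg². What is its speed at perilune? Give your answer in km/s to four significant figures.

v ≈ 1.902 km/s

μ = GM = 6.674×10⁻¹¹ × 7.348×10²² = 4.904×10¹² m³/s².
Semi-major axis a = (r_p + r_a)/2 = 4356.5 km = 4.356×10⁶ m.
Vis-viva: v² = μ(2/r − 1/a) = 4.904×10¹² × (9.671×10⁻⁷ − 2.295×10⁻⁷) = 3.617×10⁶ m²/s².
v = 1902 m/s = 1.902 km/s.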